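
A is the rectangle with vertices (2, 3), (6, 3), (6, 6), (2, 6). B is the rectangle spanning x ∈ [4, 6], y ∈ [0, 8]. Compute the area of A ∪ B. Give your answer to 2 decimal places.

22.00

By inclusion–exclusion:
Individual areas: |A| = 12, |B| = 16.
|A∩B|: x∈[4,6], y∈[3,6] → 2·3 = 6.
|A ∪ B| = 28 − 6 = 22.00.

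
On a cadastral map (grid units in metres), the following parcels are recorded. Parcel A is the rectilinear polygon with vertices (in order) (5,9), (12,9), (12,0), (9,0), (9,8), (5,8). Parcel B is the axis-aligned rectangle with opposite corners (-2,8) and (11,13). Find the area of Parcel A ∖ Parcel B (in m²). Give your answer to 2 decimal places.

25.00

|Parcel A| = 31, |Parcel A∩Parcel B| = 6.
|Parcel A ∖ Parcel B| = |Parcel A| − |Parcel A∩Parcel B| = 31 − 6 = 25.00.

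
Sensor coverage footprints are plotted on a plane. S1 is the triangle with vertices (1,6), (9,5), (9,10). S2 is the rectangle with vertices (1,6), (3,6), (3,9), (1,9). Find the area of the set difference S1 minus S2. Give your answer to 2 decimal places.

19.00

|S1| = 20, |S1∩S2| = 1.
|S1 ∖ S2| = |S1| − |S1∩S2| = 20 − 1 = 19.00.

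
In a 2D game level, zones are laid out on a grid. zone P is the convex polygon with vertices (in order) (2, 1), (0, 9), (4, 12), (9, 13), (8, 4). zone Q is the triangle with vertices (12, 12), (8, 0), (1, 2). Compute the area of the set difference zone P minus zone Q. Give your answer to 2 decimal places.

|zone P| = 71, |zone P∩zone Q| = 19.9727.
|zone P ∖ zone Q| = |zone P| − |zone P∩zone Q| = 71 − 19.9727 = 51.03.

51.03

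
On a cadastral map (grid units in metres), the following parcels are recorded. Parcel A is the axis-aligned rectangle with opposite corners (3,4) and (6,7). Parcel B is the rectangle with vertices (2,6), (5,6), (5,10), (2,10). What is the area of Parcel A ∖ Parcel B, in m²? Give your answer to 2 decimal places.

7.00

|Parcel A∩Parcel B|: x∈[3,5], y∈[6,7] → 2·1 = 2.
|Parcel A| = 9.
|Parcel A ∖ Parcel B| = |Parcel A| − |Parcel A∩Parcel B| = 9 − 2 = 7.00.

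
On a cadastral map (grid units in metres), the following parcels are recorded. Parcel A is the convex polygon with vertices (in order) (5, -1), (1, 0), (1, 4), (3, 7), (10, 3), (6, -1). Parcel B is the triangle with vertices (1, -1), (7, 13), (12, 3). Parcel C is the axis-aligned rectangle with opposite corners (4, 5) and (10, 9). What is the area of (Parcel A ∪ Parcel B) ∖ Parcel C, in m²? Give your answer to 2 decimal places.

|Parcel A ∪ Parcel B| = 81.01.
|(Parcel A ∪ Parcel B) ∩ Parcel C| = 21.103.
|(Parcel A ∪ Parcel B) ∖ Parcel C| = 81.01 − 21.103 = 59.91.

59.91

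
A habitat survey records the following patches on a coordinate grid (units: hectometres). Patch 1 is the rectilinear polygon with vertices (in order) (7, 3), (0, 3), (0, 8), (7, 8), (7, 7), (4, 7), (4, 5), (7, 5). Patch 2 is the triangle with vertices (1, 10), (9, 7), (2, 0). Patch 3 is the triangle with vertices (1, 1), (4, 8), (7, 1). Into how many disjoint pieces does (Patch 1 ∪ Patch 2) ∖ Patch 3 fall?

2

(Patch 1 ∪ Patch 2) ∖ Patch 3 splits into 2 disjoint pieces (area 0.55, area 32.1924).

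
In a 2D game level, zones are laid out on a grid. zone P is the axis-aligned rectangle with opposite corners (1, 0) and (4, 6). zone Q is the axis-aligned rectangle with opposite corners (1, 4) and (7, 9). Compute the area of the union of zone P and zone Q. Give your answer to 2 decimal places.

42.00

By inclusion–exclusion:
Individual areas: |zone P| = 18, |zone Q| = 30.
|zone P∩zone Q|: x∈[1,4], y∈[4,6] → 3·2 = 6.
|zone P ∪ zone Q| = 48 − 6 = 42.00.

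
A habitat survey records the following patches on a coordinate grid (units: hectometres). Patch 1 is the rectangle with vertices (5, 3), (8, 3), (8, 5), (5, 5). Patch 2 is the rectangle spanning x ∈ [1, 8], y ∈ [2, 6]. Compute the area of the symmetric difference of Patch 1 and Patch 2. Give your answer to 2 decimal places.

|Patch 1∩Patch 2|: x∈[5,8], y∈[3,5] → 3·2 = 6.
|Patch 1 △ Patch 2| = |Patch 1| + |Patch 2| − 2·|Patch 1∩Patch 2| = 6 + 28 − 12 = 22.00.

22.00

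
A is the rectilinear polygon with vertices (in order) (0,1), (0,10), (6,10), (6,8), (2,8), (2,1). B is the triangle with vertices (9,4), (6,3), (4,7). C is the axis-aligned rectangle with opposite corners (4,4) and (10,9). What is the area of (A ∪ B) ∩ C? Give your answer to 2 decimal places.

7.25

|A ∪ B| = 33.
|(A ∪ B) ∩ C| = 7.25.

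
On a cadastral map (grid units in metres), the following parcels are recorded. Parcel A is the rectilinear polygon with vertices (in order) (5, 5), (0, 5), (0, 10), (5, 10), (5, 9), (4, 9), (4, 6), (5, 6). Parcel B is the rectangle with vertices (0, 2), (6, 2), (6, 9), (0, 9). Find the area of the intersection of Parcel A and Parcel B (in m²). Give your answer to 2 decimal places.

17.00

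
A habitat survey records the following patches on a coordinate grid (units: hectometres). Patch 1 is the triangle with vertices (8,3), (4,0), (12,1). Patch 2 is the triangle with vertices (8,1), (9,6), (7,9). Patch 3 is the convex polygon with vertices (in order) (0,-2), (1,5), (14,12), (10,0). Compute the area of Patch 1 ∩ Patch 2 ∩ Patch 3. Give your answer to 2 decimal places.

0.59

The intersection is the polygon with vertices (8.364,2.818), (8,1), (7.771,2.829), (8,3).
By the shoelace formula its area is 0.59.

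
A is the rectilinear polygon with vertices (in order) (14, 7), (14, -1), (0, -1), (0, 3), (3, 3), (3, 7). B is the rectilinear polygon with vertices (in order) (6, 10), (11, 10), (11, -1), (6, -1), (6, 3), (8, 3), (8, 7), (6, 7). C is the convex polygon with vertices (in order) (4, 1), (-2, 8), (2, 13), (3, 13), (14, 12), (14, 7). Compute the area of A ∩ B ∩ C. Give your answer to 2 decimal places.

8.63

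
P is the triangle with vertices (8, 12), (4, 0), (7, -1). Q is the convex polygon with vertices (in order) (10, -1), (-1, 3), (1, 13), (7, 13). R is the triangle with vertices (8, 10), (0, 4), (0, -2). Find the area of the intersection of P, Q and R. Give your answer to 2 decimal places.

The intersection is the polygon with vertices (7.73,9.595), (6.667,8), (7.111,9.333), (7.692,9.769).
By the shoelace formula its area is 0.41.

0.41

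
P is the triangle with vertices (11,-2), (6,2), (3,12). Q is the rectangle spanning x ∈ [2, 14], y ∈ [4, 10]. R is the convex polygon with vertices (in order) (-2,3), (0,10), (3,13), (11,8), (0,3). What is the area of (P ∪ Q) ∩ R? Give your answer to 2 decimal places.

33.74

The region (P ∪ Q) ∩ R is the polygon with vertices (2,4), (2,10), (3.6,10), (3,12), (4.143,10), (7.8,10), (11,8), (2.2,4).
By the shoelace formula its area is 33.74.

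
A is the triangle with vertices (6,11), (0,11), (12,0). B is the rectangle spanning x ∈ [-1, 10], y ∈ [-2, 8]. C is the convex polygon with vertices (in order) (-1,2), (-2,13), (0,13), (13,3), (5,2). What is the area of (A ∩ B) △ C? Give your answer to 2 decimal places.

|A ∩ B| = 15.6212.
|(A ∩ B) ∩ C| = 14.4647.
|(A ∩ B) △ C| = 15.6212 + 90.5 − 28.9294 = 77.19.

77.19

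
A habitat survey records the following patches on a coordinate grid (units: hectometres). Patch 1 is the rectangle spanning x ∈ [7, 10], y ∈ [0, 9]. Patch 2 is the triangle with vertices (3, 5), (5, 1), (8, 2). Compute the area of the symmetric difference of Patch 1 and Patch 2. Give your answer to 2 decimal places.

33.07

|Patch 1| = 27, |Patch 2| = 7, |Patch 1∩Patch 2| = 0.4667.
|Patch 1 △ Patch 2| = |Patch 1| + |Patch 2| − 2·|Patch 1∩Patch 2| = 27 + 7 − 0.9333 = 33.07.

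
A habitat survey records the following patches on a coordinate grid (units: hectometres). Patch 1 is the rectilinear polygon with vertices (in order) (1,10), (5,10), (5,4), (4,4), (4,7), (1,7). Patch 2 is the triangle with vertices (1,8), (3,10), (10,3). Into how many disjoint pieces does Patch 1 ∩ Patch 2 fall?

1

Patch 1 ∩ Patch 2 is a single connected region.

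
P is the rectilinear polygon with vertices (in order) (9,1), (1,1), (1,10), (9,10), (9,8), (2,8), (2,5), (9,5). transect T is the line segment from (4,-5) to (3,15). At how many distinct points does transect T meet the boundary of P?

The segment meets the boundary at (3.25,10), (3.5,5), (3.35,8), (3.7,1).

4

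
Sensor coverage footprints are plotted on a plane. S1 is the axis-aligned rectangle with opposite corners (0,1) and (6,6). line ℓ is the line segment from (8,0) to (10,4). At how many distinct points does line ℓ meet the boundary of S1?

0

The segment lies entirely outside S1 and never meets its boundary.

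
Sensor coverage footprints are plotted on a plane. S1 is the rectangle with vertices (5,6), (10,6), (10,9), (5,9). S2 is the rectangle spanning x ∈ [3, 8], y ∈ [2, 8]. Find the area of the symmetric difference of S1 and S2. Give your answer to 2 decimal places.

|S1∩S2|: x∈[5,8], y∈[6,8] → 3·2 = 6.
|S1 △ S2| = |S1| + |S2| − 2·|S1∩S2| = 15 + 30 − 12 = 33.00.

33.00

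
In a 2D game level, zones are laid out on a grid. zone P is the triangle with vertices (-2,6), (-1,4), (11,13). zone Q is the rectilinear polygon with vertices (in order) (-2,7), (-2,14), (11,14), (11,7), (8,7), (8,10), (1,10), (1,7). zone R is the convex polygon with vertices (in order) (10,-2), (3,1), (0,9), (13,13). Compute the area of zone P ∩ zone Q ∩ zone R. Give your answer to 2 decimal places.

2.14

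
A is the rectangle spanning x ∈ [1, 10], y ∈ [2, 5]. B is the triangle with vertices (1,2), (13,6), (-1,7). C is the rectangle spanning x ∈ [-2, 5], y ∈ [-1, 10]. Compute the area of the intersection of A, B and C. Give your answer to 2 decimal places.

The intersection is the polygon with vertices (5,5), (5,3.333), (1,2), (1,5).
By the shoelace formula its area is 9.33.

9.33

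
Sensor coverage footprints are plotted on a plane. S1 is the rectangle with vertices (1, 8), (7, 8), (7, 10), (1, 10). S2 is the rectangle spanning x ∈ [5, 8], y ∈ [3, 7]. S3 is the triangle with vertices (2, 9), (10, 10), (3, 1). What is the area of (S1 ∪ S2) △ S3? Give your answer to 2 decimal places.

|S1 ∪ S2| = 24.
|(S1 ∪ S2) ∩ S3| = 11.0714.
|(S1 ∪ S2) △ S3| = 24 + 32.5 − 22.1429 = 34.36.

34.36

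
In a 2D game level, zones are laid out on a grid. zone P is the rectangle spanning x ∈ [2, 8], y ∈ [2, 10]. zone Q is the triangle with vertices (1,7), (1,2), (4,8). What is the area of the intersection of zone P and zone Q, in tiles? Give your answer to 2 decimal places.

The intersection is the polygon with vertices (2,7.333), (4,8), (2,4).
By the shoelace formula its area is 3.33.

3.33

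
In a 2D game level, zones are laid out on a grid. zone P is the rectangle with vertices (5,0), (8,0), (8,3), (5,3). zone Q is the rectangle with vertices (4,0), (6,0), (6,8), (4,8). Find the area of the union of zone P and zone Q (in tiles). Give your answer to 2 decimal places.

By inclusion–exclusion:
Individual areas: |zone P| = 9, |zone Q| = 16.
|zone P∩zone Q|: x∈[5,6], y∈[0,3] → 1·3 = 3.
|zone P ∪ zone Q| = 25 − 3 = 22.00.

22.00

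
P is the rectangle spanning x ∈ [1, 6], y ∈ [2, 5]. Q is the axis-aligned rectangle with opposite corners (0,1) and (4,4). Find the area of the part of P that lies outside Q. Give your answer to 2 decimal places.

|P∩Q|: x∈[1,4], y∈[2,4] → 3·2 = 6.
|P| = 15.
|P ∖ Q| = |P| − |P∩Q| = 15 − 6 = 9.00.

9.00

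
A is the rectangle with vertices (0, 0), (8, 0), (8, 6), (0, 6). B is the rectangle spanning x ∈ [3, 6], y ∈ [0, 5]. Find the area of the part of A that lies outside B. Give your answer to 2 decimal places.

|A∩B|: x∈[3,6], y∈[0,5] → 3·5 = 15.
|A| = 48.
|A ∖ B| = |A| − |A∩B| = 48 − 15 = 33.00.

33.00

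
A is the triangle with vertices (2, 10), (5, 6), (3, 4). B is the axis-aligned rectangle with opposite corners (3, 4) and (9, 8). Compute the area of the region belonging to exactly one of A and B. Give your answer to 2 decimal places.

22.00

|A| = 7, |B| = 24, |A∩B| = 4.5.
|A △ B| = |A| + |B| − 2·|A∩B| = 7 + 24 − 9 = 22.00.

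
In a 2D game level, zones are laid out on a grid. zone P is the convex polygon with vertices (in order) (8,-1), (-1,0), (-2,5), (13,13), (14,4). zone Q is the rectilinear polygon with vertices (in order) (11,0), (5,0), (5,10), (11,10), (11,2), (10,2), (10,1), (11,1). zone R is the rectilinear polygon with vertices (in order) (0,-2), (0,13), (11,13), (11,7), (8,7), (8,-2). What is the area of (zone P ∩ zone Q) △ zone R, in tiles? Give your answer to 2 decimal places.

119.30

|zone P ∩ zone Q| = 56.2958.
|(zone P ∩ zone Q) ∩ zone R| = 37.4958.
|(zone P ∩ zone Q) △ zone R| = 56.2958 + 138 − 74.9917 = 119.30.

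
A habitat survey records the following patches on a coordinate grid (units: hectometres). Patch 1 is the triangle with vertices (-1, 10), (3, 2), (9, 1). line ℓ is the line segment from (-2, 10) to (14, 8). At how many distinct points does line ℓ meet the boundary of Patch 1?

The segment meets the boundary at (-0.839,9.855), (-0.933,9.867).

2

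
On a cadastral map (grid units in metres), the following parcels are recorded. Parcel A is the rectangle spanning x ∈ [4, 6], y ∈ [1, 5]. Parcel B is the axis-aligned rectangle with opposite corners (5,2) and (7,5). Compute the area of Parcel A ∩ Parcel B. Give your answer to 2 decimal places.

|Parcel A∩Parcel B|: x∈[5,6], y∈[2,5] → 1·3 = 3.

3.00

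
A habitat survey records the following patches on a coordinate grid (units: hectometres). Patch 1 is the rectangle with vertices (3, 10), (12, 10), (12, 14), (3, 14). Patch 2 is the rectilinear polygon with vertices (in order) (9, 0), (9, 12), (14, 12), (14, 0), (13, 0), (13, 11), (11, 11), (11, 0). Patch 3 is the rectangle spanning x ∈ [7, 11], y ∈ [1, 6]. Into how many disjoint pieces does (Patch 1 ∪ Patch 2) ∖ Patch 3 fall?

2

(Patch 1 ∪ Patch 2) ∖ Patch 3 splits into 2 disjoint pieces (area 57, area 2).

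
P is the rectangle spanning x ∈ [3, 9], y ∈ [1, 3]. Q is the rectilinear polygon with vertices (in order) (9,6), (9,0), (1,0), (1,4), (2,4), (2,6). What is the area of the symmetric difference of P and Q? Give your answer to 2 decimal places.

34.00

|P| = 12, |Q| = 46, |P∩Q| = 12.
|P △ Q| = |P| + |Q| − 2·|P∩Q| = 12 + 46 − 24 = 34.00.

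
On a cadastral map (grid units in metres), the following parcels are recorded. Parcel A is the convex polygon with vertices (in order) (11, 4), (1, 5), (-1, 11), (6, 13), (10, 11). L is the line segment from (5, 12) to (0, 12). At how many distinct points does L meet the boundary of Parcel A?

The segment meets the boundary at (2.5,12).

1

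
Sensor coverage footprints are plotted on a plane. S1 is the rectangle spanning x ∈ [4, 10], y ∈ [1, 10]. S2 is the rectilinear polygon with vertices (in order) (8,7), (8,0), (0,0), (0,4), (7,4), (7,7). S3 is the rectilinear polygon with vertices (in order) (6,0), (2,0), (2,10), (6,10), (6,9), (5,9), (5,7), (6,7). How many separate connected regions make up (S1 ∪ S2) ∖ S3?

(S1 ∪ S2) ∖ S3 splits into 2 disjoint pieces (area 40, area 8).

2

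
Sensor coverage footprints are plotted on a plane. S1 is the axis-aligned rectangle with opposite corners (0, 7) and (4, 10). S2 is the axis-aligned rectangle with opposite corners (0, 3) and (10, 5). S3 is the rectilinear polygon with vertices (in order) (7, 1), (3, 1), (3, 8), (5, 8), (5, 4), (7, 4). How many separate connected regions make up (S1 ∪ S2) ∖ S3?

(S1 ∪ S2) ∖ S3 splits into 3 disjoint pieces (area 11, area 8, area 6).

3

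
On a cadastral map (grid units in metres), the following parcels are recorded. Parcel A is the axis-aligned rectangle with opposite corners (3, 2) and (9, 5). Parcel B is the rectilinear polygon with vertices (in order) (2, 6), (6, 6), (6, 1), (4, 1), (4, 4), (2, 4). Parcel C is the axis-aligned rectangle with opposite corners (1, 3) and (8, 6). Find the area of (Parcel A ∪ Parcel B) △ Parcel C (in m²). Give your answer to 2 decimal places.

16.00

|Parcel A ∪ Parcel B| = 25.
|(Parcel A ∪ Parcel B) ∩ Parcel C| = 15.
|(Parcel A ∪ Parcel B) △ Parcel C| = 25 + 21 − 30 = 16.00.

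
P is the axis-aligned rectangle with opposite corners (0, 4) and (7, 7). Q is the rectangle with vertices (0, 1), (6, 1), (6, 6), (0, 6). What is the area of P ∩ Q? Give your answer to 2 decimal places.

|P∩Q|: x∈[0,6], y∈[4,6] → 6·2 = 12.

12.00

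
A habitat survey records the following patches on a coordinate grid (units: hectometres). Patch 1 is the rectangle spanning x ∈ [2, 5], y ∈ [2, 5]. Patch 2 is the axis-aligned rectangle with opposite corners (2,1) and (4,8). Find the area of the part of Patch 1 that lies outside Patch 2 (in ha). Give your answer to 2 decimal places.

|Patch 1∩Patch 2|: x∈[2,4], y∈[2,5] → 2·3 = 6.
|Patch 1| = 9.
|Patch 1 ∖ Patch 2| = |Patch 1| − |Patch 1∩Patch 2| = 9 − 6 = 3.00.

3.00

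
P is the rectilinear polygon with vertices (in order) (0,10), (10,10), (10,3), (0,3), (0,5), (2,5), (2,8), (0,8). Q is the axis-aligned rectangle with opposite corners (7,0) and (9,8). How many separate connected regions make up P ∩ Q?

P ∩ Q is a single connected region.

1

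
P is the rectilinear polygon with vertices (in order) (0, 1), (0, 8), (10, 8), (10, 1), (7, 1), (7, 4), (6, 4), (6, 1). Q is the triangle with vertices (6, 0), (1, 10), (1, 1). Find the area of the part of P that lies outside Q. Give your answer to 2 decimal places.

|P| = 67, |P∩Q| = 19.25.
|P ∖ Q| = |P| − |P∩Q| = 67 − 19.25 = 47.75.

47.75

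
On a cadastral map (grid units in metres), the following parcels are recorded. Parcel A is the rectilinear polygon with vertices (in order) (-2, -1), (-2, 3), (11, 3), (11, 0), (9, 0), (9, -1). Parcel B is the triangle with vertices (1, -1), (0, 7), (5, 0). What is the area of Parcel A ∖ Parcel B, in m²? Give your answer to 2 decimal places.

|Parcel A| = 50, |Parcel A∩Parcel B| = 11.7857.
|Parcel A ∖ Parcel B| = |Parcel A| − |Parcel A∩Parcel B| = 50 − 11.7857 = 38.21.

38.21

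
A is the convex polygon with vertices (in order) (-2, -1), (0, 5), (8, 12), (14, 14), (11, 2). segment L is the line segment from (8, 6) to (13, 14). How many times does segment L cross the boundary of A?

The segment meets the boundary at (12.737,13.579).

1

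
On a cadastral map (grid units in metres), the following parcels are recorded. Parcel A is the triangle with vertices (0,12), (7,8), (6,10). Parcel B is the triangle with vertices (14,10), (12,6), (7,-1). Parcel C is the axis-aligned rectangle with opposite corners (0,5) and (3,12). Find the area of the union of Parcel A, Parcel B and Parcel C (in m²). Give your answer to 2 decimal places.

27.93

By inclusion–exclusion:
Individual areas: |Parcel A| = 5, |Parcel B| = 3, |Parcel C| = 21.
|Parcel A∩Parcel B| = 0.
|Parcel A∩Parcel C| = 1.0714.
|Parcel B∩Parcel C| = 0.
|Parcel A∩Parcel B∩Parcel C| = 0.
|Parcel A ∪ Parcel B ∪ Parcel C| = 29 − 1.0714 + 0 = 27.93.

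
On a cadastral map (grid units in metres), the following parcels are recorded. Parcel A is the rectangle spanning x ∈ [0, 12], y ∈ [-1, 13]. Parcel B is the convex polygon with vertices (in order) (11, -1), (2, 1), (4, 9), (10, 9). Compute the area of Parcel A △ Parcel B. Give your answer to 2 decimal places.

|Parcel A| = 168, |Parcel B| = 68, |Parcel A∩Parcel B| = 68.
|Parcel A △ Parcel B| = |Parcel A| + |Parcel B| − 2·|Parcel A∩Parcel B| = 168 + 68 − 136 = 100.00.

100.00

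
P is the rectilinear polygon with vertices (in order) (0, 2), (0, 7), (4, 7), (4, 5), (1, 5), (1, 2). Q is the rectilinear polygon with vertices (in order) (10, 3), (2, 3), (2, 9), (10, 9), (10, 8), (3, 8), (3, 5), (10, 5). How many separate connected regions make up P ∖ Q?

P ∖ Q splits into 2 disjoint pieces (area 7, area 2).

2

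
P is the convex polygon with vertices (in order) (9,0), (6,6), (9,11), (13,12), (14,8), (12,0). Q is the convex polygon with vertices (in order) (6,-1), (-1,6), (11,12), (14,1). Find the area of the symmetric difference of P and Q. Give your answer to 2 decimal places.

68.24

|P| = 64.5, |Q| = 110, |P∩Q| = 53.1304.
|P △ Q| = |P| + |Q| − 2·|P∩Q| = 64.5 + 110 − 106.2608 = 68.24.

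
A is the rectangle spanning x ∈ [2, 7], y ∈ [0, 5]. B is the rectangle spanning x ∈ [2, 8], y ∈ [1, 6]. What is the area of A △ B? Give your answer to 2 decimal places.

15.00

|A∩B|: x∈[2,7], y∈[1,5] → 5·4 = 20.
|A △ B| = |A| + |B| − 2·|A∩B| = 25 + 30 − 40 = 15.00.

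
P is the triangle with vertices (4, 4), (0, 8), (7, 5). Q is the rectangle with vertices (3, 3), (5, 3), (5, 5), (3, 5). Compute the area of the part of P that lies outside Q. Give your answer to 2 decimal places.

|P| = 8, |P∩Q| = 1.3333.
|P ∖ Q| = |P| − |P∩Q| = 8 − 1.3333 = 6.67.

6.67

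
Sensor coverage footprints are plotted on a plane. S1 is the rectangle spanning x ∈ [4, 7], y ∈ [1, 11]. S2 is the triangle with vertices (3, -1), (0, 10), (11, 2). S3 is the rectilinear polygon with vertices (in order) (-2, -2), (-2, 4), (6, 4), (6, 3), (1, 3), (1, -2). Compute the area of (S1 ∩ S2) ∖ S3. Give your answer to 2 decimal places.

13.00

|S1 ∩ S2| = 15.
|(S1 ∩ S2) ∩ S3| = 2.
|(S1 ∩ S2) ∖ S3| = 15 − 2 = 13.00.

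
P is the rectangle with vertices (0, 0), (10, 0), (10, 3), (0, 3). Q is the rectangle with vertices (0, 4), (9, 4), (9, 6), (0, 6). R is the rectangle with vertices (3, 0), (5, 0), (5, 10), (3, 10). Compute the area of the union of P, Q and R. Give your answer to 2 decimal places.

58.00

By inclusion–exclusion:
Individual areas: |P| = 30, |Q| = 18, |R| = 20.
|P∩Q| = 0 (no overlap).
|P∩R|: x∈[3,5], y∈[0,3] → 2·3 = 6.
|Q∩R|: x∈[3,5], y∈[4,6] → 2·2 = 4.
|P∩Q∩R| = 0.
|P ∪ Q ∪ R| = 68 − 10 + 0 = 58.00.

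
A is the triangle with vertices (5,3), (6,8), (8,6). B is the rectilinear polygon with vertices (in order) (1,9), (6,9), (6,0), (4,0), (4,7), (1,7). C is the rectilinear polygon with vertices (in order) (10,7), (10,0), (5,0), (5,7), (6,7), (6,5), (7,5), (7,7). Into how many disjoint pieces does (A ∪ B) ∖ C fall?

(A ∪ B) ∖ C is a single connected region.

1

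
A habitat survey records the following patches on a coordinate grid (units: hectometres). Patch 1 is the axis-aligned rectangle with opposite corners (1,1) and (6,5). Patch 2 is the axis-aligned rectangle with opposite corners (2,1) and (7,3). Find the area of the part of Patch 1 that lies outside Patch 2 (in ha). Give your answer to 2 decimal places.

|Patch 1∩Patch 2|: x∈[2,6], y∈[1,3] → 4·2 = 8.
|Patch 1| = 20.
|Patch 1 ∖ Patch 2| = |Patch 1| − |Patch 1∩Patch 2| = 20 − 8 = 12.00.

12.00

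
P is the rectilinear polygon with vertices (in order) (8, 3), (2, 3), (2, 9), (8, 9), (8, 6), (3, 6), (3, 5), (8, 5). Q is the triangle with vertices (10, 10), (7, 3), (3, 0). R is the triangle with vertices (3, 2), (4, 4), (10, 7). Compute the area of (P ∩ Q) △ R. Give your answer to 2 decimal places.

|P ∩ Q| = 3.7143.
|(P ∩ Q) ∩ R| = 0.35.
|(P ∩ Q) △ R| = 3.7143 + 4.5 − 0.7 = 7.51.

7.51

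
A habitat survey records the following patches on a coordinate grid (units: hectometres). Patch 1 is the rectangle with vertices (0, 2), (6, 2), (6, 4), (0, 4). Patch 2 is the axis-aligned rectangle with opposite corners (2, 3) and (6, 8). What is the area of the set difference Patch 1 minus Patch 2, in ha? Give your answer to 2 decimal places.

|Patch 1∩Patch 2|: x∈[2,6], y∈[3,4] → 4·1 = 4.
|Patch 1| = 12.
|Patch 1 ∖ Patch 2| = |Patch 1| − |Patch 1∩Patch 2| = 12 − 4 = 8.00.

8.00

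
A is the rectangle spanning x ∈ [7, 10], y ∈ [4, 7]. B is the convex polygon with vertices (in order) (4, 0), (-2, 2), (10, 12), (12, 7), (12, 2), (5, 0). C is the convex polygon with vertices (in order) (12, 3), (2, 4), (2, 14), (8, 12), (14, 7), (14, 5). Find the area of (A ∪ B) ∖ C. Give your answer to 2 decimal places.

38.33

|A ∪ B| = 90.
|(A ∪ B) ∩ C| = 51.6667.
|(A ∪ B) ∖ C| = 90 − 51.6667 = 38.33.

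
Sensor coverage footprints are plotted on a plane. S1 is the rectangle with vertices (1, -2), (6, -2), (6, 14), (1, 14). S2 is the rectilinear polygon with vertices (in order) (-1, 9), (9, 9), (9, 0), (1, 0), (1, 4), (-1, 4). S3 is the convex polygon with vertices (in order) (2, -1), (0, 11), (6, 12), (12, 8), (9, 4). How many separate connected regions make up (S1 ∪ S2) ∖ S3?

2

(S1 ∪ S2) ∖ S3 splits into 2 disjoint pieces (area 31.1667, area 12.0833).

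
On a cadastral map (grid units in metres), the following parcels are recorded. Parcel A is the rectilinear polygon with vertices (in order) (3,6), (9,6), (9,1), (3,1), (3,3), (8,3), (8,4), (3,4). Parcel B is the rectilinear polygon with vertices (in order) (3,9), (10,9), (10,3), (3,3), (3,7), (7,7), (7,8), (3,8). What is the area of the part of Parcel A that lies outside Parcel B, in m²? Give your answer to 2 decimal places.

|Parcel A| = 25, |Parcel A∩Parcel B| = 13.
|Parcel A ∖ Parcel B| = |Parcel A| − |Parcel A∩Parcel B| = 25 − 13 = 12.00.

12.00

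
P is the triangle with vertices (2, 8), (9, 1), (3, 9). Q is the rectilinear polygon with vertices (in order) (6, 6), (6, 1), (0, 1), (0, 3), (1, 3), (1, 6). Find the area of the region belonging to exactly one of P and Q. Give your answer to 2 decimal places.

30.75

|P| = 7, |Q| = 27, |P∩Q| = 1.625.
|P △ Q| = |P| + |Q| − 2·|P∩Q| = 7 + 27 − 3.25 = 30.75.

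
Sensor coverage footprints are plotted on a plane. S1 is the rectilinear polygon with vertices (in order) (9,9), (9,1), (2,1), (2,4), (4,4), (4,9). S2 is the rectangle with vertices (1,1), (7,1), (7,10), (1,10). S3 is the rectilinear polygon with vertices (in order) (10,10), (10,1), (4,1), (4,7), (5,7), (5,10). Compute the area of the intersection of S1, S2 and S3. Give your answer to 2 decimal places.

22.00

The intersection is the polygon with vertices (4,7), (5,7), (5,9), (7,9), (7,1), (4,1), (4,4).
By the shoelace formula its area is 22.00.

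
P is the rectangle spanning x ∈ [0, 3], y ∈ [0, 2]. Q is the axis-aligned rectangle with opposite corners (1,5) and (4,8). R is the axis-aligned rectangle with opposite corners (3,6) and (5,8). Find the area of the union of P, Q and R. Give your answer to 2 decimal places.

17.00

By inclusion–exclusion:
Individual areas: |P| = 6, |Q| = 9, |R| = 4.
|P∩Q| = 0 (no overlap).
|P∩R| = 0 (no overlap).
|Q∩R|: x∈[3,4], y∈[6,8] → 1·2 = 2.
|P∩Q∩R| = 0.
|P ∪ Q ∪ R| = 19 − 2 + 0 = 17.00.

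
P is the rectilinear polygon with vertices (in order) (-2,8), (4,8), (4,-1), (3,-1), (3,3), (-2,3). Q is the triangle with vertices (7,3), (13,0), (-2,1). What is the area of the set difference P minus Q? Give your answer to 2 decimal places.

|P| = 34, |P∩Q| = 1.5889.
|P ∖ Q| = |P| − |P∩Q| = 34 − 1.5889 = 32.41.

32.41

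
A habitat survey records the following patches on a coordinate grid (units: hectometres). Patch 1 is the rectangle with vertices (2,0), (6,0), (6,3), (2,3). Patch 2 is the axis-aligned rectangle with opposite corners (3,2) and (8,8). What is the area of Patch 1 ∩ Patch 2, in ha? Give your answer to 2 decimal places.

|Patch 1∩Patch 2|: x∈[3,6], y∈[2,3] → 3·1 = 3.

3.00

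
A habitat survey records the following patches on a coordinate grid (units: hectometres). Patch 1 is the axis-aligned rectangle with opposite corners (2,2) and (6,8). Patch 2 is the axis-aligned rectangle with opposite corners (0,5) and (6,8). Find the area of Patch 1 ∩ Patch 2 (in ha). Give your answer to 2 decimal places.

|Patch 1∩Patch 2|: x∈[2,6], y∈[5,8] → 4·3 = 12.

12.00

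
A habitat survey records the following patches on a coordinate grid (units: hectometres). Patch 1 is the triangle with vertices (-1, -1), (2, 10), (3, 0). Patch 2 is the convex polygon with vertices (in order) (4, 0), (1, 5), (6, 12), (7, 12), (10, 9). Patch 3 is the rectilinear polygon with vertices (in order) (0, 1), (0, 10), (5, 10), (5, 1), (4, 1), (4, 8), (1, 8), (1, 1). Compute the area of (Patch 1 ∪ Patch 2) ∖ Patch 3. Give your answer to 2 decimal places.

|Patch 1 ∪ Patch 2| = 68.3684.
|(Patch 1 ∪ Patch 2) ∩ Patch 3| = 13.4478.
|(Patch 1 ∪ Patch 2) ∖ Patch 3| = 68.3684 − 13.4478 = 54.92.

54.92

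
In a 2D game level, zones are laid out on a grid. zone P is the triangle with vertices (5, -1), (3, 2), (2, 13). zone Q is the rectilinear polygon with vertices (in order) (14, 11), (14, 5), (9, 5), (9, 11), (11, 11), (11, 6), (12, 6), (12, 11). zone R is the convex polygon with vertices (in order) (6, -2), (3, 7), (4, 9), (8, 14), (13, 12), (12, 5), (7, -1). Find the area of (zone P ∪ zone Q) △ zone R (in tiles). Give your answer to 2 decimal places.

|zone P ∪ zone Q| = 34.5.
|(zone P ∪ zone Q) ∩ zone R| = 15.9714.
|(zone P ∪ zone Q) △ zone R| = 34.5 + 94.5 − 31.9429 = 97.06.

97.06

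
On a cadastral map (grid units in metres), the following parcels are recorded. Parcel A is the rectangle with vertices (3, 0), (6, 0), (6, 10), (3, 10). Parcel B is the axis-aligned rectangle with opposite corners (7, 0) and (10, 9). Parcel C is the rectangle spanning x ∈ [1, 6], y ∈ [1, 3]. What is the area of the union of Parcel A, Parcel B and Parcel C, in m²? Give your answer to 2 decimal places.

By inclusion–exclusion:
Individual areas: |Parcel A| = 30, |Parcel B| = 27, |Parcel C| = 10.
|Parcel A∩Parcel B| = 0 (no overlap).
|Parcel A∩Parcel C|: x∈[3,6], y∈[1,3] → 3·2 = 6.
|Parcel B∩Parcel C| = 0 (no overlap).
|Parcel A∩Parcel B∩Parcel C| = 0.
|Parcel A ∪ Parcel B ∪ Parcel C| = 67 − 6 + 0 = 61.00.

61.00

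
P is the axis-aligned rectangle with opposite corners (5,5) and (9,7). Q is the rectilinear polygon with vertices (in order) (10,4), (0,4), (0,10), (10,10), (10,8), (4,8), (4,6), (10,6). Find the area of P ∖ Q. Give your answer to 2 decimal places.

4.00

|P| = 8, |P∩Q| = 4.
|P ∖ Q| = |P| − |P∩Q| = 8 − 4 = 4.00.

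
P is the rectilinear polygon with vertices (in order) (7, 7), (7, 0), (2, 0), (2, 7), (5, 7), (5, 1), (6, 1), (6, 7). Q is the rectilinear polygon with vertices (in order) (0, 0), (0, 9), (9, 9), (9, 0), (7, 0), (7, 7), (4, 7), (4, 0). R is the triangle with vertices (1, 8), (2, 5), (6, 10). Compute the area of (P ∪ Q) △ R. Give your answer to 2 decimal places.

68.20

|P ∪ Q| = 75.
|(P ∪ Q) ∩ R| = 7.65.
|(P ∪ Q) △ R| = 75 + 8.5 − 15.3 = 68.20.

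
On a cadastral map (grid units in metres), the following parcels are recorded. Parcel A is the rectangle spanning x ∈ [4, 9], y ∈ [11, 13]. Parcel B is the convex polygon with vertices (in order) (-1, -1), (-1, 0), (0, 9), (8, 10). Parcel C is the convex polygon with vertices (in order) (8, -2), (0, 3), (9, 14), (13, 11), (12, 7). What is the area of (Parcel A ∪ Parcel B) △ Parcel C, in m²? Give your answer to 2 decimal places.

|Parcel A ∪ Parcel B| = 50.
|(Parcel A ∪ Parcel B) ∩ Parcel C| = 19.8902.
|(Parcel A ∪ Parcel B) △ Parcel C| = 50 + 103.5 − 39.7804 = 113.72.

113.72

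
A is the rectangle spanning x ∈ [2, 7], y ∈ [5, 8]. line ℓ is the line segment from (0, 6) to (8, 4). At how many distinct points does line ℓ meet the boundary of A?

2

The segment meets the boundary at (4,5), (2,5.5).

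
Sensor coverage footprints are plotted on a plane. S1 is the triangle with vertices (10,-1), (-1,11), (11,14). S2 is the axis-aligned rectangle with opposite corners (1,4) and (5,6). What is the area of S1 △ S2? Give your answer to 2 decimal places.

94.31

|S1| = 88.5, |S2| = 8, |S1∩S2| = 1.0947.
|S1 △ S2| = |S1| + |S2| − 2·|S1∩S2| = 88.5 + 8 − 2.1894 = 94.31.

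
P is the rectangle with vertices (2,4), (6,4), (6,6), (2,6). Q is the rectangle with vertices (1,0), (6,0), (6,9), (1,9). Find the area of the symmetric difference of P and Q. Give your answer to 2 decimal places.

|P∩Q|: x∈[2,6], y∈[4,6] → 4·2 = 8.
|P △ Q| = |P| + |Q| − 2·|P∩Q| = 8 + 45 − 16 = 37.00.

37.00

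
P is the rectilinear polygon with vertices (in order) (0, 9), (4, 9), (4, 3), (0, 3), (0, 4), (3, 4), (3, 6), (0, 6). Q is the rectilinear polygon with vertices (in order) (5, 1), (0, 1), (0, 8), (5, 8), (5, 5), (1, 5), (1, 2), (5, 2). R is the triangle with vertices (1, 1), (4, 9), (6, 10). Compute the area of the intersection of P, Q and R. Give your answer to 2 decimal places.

The intersection is the polygon with vertices (3,5), (3,6), (2.875,6), (3.625,8), (4,8), (4,6.4), (3.222,5).
By the shoelace formula its area is 1.96.

1.96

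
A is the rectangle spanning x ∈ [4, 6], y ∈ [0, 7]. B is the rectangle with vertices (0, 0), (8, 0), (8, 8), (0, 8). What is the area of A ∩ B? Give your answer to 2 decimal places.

|A∩B|: x∈[4,6], y∈[0,7] → 2·7 = 14.

14.00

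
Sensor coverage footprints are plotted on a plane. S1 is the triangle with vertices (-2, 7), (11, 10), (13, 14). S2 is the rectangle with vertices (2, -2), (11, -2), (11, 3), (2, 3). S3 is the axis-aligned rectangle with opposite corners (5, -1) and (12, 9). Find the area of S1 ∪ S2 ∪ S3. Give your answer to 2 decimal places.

113.68

By inclusion–exclusion:
Individual areas: |S1| = 23, |S2| = 45, |S3| = 70.
|S1∩S2| = 0.
|S1∩S3| = 0.3205.
|S2∩S3|: x∈[5,11], y∈[-1,3] → 6·4 = 24.
|S1∩S2∩S3| = 0.
|S1 ∪ S2 ∪ S3| = 138 − 24.3205 + 0 = 113.68.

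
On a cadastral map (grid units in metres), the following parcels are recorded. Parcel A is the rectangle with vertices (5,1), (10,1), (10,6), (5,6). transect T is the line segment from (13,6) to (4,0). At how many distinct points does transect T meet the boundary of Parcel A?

2

The segment meets the boundary at (5.5,1), (10,4).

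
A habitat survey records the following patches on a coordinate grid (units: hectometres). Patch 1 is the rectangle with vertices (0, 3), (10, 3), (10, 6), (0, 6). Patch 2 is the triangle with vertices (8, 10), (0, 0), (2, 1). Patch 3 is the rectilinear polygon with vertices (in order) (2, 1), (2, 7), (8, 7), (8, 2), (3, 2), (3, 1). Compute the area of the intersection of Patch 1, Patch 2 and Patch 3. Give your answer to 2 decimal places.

2.20

The intersection is the polygon with vertices (3.333,3), (2.4,3), (4.8,6), (5.333,6).
By the shoelace formula its area is 2.20.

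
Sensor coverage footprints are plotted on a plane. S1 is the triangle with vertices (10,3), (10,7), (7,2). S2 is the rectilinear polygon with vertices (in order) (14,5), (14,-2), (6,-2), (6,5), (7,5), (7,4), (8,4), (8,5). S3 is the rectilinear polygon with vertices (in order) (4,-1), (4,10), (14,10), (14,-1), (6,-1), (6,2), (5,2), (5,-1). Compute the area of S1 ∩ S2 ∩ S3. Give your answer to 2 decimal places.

4.80

The intersection is the polygon with vertices (7,2), (8.8,5), (10,5), (10,3).
By the shoelace formula its area is 4.80.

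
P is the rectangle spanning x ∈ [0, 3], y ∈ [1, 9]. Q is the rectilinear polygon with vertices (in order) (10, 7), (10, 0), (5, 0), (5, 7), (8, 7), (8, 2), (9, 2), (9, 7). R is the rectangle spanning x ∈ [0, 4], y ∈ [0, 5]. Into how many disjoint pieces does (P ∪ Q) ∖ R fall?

2

(P ∪ Q) ∖ R splits into 2 disjoint pieces (area 12, area 30).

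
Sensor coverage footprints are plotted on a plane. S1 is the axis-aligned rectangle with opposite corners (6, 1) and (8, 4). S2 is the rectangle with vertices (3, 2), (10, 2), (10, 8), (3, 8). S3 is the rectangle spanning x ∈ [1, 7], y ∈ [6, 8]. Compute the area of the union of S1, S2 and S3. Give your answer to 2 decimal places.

48.00

By inclusion–exclusion:
Individual areas: |S1| = 6, |S2| = 42, |S3| = 12.
|S1∩S2|: x∈[6,8], y∈[2,4] → 2·2 = 4.
|S1∩S3| = 0 (no overlap).
|S2∩S3|: x∈[3,7], y∈[6,8] → 4·2 = 8.
|S1∩S2∩S3| = 0.
|S1 ∪ S2 ∪ S3| = 60 − 12 + 0 = 48.00.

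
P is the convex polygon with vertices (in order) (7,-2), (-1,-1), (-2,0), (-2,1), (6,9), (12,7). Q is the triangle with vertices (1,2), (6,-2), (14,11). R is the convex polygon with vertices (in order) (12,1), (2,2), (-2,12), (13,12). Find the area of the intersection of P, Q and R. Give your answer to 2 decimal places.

The intersection is the polygon with vertices (9.45,7.85), (11.617,7.128), (8.087,1.391), (2,2), (1.783,2.542).
By the shoelace formula its area is 30.22.

30.22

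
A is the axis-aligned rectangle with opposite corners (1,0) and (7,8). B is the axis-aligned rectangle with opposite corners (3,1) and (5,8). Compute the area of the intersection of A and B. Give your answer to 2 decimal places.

14.00

|A∩B|: x∈[3,5], y∈[1,8] → 2·7 = 14.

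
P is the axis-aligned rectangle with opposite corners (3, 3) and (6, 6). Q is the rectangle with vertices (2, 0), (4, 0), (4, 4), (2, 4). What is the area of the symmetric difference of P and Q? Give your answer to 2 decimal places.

|P∩Q|: x∈[3,4], y∈[3,4] → 1·1 = 1.
|P △ Q| = |P| + |Q| − 2·|P∩Q| = 9 + 8 − 2 = 15.00.

15.00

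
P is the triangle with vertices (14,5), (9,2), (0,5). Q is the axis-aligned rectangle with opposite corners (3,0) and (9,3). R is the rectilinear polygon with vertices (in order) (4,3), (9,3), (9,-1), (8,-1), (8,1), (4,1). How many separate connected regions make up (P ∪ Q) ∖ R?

2

(P ∪ Q) ∖ R splits into 2 disjoint pieces (area 7, area 19.5).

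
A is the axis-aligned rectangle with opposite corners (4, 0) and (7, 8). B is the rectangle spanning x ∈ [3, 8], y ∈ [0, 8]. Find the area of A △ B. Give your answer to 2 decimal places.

|A∩B|: x∈[4,7], y∈[0,8] → 3·8 = 24.
|A △ B| = |A| + |B| − 2·|A∩B| = 24 + 40 − 48 = 16.00.

16.00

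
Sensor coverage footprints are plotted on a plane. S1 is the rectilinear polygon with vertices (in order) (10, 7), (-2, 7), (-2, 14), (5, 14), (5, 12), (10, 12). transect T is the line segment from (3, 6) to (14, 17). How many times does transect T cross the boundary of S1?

2

The segment meets the boundary at (9,12), (4,7).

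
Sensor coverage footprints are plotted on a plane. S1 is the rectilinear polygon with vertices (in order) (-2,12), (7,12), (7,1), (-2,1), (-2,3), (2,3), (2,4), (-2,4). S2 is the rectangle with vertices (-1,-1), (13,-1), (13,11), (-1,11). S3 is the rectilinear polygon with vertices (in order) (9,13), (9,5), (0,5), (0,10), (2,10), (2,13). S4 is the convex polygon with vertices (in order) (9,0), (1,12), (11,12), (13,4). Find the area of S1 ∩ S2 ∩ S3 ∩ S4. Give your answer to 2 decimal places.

The intersection is the polygon with vertices (7,5), (5.667,5), (2,10.5), (2,11), (7,11).
By the shoelace formula its area is 19.92.

19.92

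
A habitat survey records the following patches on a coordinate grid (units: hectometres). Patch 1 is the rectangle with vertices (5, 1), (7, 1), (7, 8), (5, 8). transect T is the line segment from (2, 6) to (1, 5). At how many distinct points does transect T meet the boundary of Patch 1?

0

The segment lies entirely outside Patch 1 and never meets its boundary.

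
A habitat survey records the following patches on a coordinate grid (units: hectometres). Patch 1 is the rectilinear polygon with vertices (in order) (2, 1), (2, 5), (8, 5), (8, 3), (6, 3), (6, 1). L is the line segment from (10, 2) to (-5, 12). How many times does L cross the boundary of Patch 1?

2

The segment meets the boundary at (5.5,5), (8,3.333).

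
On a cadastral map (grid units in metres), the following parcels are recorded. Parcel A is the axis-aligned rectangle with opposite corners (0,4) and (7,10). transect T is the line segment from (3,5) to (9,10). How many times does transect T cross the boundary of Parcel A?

1

The segment meets the boundary at (7,8.333).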